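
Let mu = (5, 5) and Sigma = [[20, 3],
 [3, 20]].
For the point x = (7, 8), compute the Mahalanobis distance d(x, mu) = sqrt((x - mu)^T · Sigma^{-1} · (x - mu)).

Step 1 — centre the observation: (x - mu) = (2, 3).

Step 2 — invert Sigma. det(Sigma) = 20·20 - (3)² = 391.
  Sigma^{-1} = (1/det) · [[d, -b], [-b, a]] = [[0.0512, -0.0077],
 [-0.0077, 0.0512]].

Step 3 — form the quadratic (x - mu)^T · Sigma^{-1} · (x - mu):
  Sigma^{-1} · (x - mu) = (0.0793, 0.1381).
  (x - mu)^T · [Sigma^{-1} · (x - mu)] = (2)·(0.0793) + (3)·(0.1381) = 0.5729.

Step 4 — take square root: d = √(0.5729) ≈ 0.7569.

d(x, mu) = √(0.5729) ≈ 0.7569


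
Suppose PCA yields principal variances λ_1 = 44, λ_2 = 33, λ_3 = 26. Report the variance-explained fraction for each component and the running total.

Step 1 — total variance = trace(Sigma) = Σ λ_i = 44 + 33 + 26 = 103.

Step 2 — fraction explained by component i = λ_i / Σ λ:
  PC1: 44/103 = 0.4272
  PC2: 33/103 = 0.3204
  PC3: 26/103 = 0.2524

Step 3 — cumulative fraction after k components = (λ_1 + ... + λ_k) / Σ λ:
  k = 1: 44/103 = 0.4272
  k = 2: (44 + 33)/103 = 77/103 = 0.7476
  k = 3: (44 + 33 + 26)/103 = 103/103 = 1

Summary (fraction, with percent):

explained: PC1 0.4272 (42.72%), PC2 0.3204 (32.04%), PC3 0.2524 (25.24%);  cumulative: 0.4272, 0.7476, 1


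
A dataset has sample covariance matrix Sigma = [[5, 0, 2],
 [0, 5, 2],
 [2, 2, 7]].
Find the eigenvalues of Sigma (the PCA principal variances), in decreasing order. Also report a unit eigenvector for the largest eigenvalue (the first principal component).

Step 1 — characteristic polynomial p(λ) = det(λI - Sigma) = λ³ - tr·λ² + c_1·λ - det, where tr = trace, c_1 = sum of the principal 2×2 minors, det = det(Sigma):
  tr = 5 + 5 + 7 = 17,
  c_1 = (5·5 - (0)²) + (5·7 - (2)²) + (5·7 - (2)²) = 25 + 31 + 31 = 87,
  det = 5·(5·7 - (2)²) - (0)·((0)·7 - (2)·(2)) + (2)·((0)·(2) - 5·(2)) = 5·(31) - (0)·(-4) + (2)·(-10) = 135.
  So p(λ) = λ³ - 17λ² + 87λ - 135.
Step 2 — look for an integer root (rational root theorem: any rational root is an integer divisor of 135). Testing λ = 3:
  p(3) = 27 - 153 + 261 - 135 = 0  ✓
  Dividing out (λ - 3): p(λ) = (λ - 3)(λ² - 14λ + 45).
Step 3 — remaining eigenvalues from the quadratic λ² - 14λ + 45 = 0:
  Δ = 14² - 4·45 = 196 - 180 = 16,  λ = (14 ± √16)/2 = (14 ± 4)/2 = 9 or 5.
  Sorted: λ_1 = 9,  λ_2 = 5,  λ_3 = 3  (check: sum = 17 = tr ✓).

Step 4 — unit eigenvector for λ_1 = 9: v spans the null space of (Sigma - λ_1 I), whose rows are
  r_1 = (-4, 0, 2),  r_2 = (0, -4, 2),  r_3 = (2, 2, -2).
  v is orthogonal to every row, so take v ∝ r_1 × r_2 = ((0)·(2) - (2)·(-4), (2)·(0) - (-4)·(2), (-4)·(-4) - (0)·(0)) = (8, 8, 16).
  Rescale (divide by 8): u = (1, 1, 2).
  ||u|| = √((1)² + (1)² + (2)²) = √(6) ≈ 2.4495,  v_1 = u/||u|| ≈ (0.4082, 0.4082, 0.8165) (||v_1|| = 1).

λ_1 = 9,  λ_2 = 5,  λ_3 = 3;  v_1 ≈ (0.4082, 0.4082, 0.8165)


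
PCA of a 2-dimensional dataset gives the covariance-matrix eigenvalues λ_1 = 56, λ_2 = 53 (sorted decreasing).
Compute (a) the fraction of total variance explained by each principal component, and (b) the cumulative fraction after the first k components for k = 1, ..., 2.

Step 1 — total variance = trace(Sigma) = Σ λ_i = 56 + 53 = 109.

Step 2 — fraction explained by component i = λ_i / Σ λ:
  PC1: 56/109 = 0.5138
  PC2: 53/109 = 0.4862

Step 3 — cumulative fraction after k components = (λ_1 + ... + λ_k) / Σ λ:
  k = 1: 56/109 = 0.5138
  k = 2: (56 + 53)/109 = 109/109 = 1

Summary (fraction, with percent):

explained: PC1 0.5138 (51.38%), PC2 0.4862 (48.62%);  cumulative: 0.5138, 1


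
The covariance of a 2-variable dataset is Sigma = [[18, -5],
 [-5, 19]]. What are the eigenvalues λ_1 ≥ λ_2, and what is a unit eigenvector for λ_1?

Step 1 — characteristic polynomial of 2×2 Sigma:
  det(Sigma - λI) = λ² - trace · λ + det = 0.
  trace = 18 + 19 = 37, det = 18·19 - (-5)² = 317.
Step 2 — discriminant:
  Δ = trace² - 4·det = 1369 - 1268 = 101.
Step 3 — eigenvalues:
  λ = (trace ± √Δ)/2 = (37 ± 10.0499)/2,
  λ_1 = 23.5249,  λ_2 = 13.4751.

Step 4 — unit eigenvector for λ_1: solve (Sigma - λ_1 I)v = 0. First row:
  (18 - 23.5249)·v_x + (-5)·v_y = 0, i.e. (-5.5249)·v_x + (-5)·v_y = 0,
  so v ∝ (b, λ_1 - a) = (-5, 5.5249); multiply by -1 so the first entry is positive: u = (5, -5.5249).
  ||u|| = √((5)² + (-5.5249)²) = √(55.5249) ≈ 7.4515,
  v_1 = u/||u|| ≈ (0.671, -0.7415) (||v_1|| = 1).

λ_1 = 23.5249,  λ_2 = 13.4751;  v_1 ≈ (0.671, -0.7415)


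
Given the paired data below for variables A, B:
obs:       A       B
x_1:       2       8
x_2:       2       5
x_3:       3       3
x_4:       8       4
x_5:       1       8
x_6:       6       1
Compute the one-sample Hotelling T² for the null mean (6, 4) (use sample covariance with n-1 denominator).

Step 1 — sample mean vector:
  mean(A) = (2 + 2 + 3 + 8 + 1 + 6) / 6 = 22/6 = 3.6667
  mean(B) = (8 + 5 + 3 + 4 + 8 + 1) / 6 = 29/6 = 4.8333
  x̄ = (3.6667, 4.8333),  deviation x̄ - mu_0 = (3.6667, 4.8333) - (6, 4) = (-2.3333, 0.8333).

Step 2 — sample covariance matrix, S[i,j] = (1/(n-1)) · Σ_k (x_{k,i} - mean_i) · (x_{k,j} - mean_j), divisor n-1 = 5:
  S[A,A] = ((-1.6667)·(-1.6667) + (-1.6667)·(-1.6667) + (-0.6667)·(-0.6667) + (4.3333)·(4.3333) + (-2.6667)·(-2.6667) + (2.3333)·(2.3333)) / 5 = 37.3333/5 = 7.4667
  S[A,B] = ((-1.6667)·(3.1667) + (-1.6667)·(0.1667) + (-0.6667)·(-1.8333) + (4.3333)·(-0.8333) + (-2.6667)·(3.1667) + (2.3333)·(-3.8333)) / 5 = -25.3333/5 = -5.0667
  S[B,B] = ((3.1667)·(3.1667) + (0.1667)·(0.1667) + (-1.8333)·(-1.8333) + (-0.8333)·(-0.8333) + (3.1667)·(3.1667) + (-3.8333)·(-3.8333)) / 5 = 38.8333/5 = 7.7667
  S = [[7.4667, -5.0667],
 [-5.0667, 7.7667]].

Step 3 — invert S. det(S) = 7.4667·7.7667 - (-5.0667)² = 32.32.
  S^{-1} = (1/det) · [[d, -b], [-b, a]] = [[0.2403, 0.1568],
 [0.1568, 0.231]].

Step 4 — quadratic form (x̄ - mu_0)^T · S^{-1} · (x̄ - mu_0):
  S^{-1} · (x̄ - mu_0) = (-0.4301, -0.1733),
  (x̄ - mu_0)^T · [...] = (-2.3333)·(-0.4301) + (0.8333)·(-0.1733) = 0.8591.

Step 5 — scale by n: T² = 6 · 0.8591 = 5.1547.

T² ≈ 5.1547


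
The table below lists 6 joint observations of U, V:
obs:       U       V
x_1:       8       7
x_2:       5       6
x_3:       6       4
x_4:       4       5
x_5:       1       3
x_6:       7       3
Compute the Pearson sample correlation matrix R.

Step 1 — column means:
  mean(U) = (8 + 5 + 6 + 4 + 1 + 7) / 6 = 31/6 = 5.1667
  mean(V) = (7 + 6 + 4 + 5 + 3 + 3) / 6 = 28/6 = 4.6667

Step 2 — sample variances and covariances s[i,j] = (1/(n-1)) · Σ_k (x_{k,i} - mean_i) · (x_{k,j} - mean_j), with n-1 = 5:
  s[U,U] = ((2.8333)·(2.8333) + (-0.1667)·(-0.1667) + (0.8333)·(0.8333) + (-1.1667)·(-1.1667) + (-4.1667)·(-4.1667) + (1.8333)·(1.8333)) / 5 = 30.8333/5 = 6.1667
  s[U,V] = ((2.8333)·(2.3333) + (-0.1667)·(1.3333) + (0.8333)·(-0.6667) + (-1.1667)·(0.3333) + (-4.1667)·(-1.6667) + (1.8333)·(-1.6667)) / 5 = 9.3333/5 = 1.8667
  s[V,V] = ((2.3333)·(2.3333) + (1.3333)·(1.3333) + (-0.6667)·(-0.6667) + (0.3333)·(0.3333) + (-1.6667)·(-1.6667) + (-1.6667)·(-1.6667)) / 5 = 13.3333/5 = 2.6667
  Sample standard deviations s_i = √(s[i,i]):
  s(U) = √(6.1667) = 2.4833
  s(V) = √(2.6667) = 1.633

Step 3 — r_{ij} = s_{ij} / (s_i · s_j):
  r[U,U] = 1 (diagonal).
  r[U,V] = 1.8667 / (2.4833 · 1.633) = 1.8667 / 4.0552 = 0.4603
  r[V,V] = 1 (diagonal).

R is symmetric with unit diagonal. Assembling:

R = [[1, 0.4603],
 [0.4603, 1]]


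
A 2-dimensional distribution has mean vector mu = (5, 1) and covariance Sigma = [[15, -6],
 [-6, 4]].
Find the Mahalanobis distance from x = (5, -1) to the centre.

Step 1 — centre the observation: (x - mu) = (0, -2).

Step 2 — invert Sigma. det(Sigma) = 15·4 - (-6)² = 24.
  Sigma^{-1} = (1/det) · [[d, -b], [-b, a]] = [[0.1667, 0.25],
 [0.25, 0.625]].

Step 3 — form the quadratic (x - mu)^T · Sigma^{-1} · (x - mu):
  Sigma^{-1} · (x - mu) = (-0.5, -1.25).
  (x - mu)^T · [Sigma^{-1} · (x - mu)] = (0)·(-0.5) + (-2)·(-1.25) = 2.5.

Step 4 — take square root: d = √(2.5) ≈ 1.5811.

d(x, mu) = √(2.5) ≈ 1.5811


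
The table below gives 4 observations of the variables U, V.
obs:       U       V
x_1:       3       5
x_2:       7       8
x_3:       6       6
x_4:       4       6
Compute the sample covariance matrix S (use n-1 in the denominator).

Step 1 — column means:
  mean(U) = (3 + 7 + 6 + 4) / 4 = 20/4 = 5
  mean(V) = (5 + 8 + 6 + 6) / 4 = 25/4 = 6.25

Step 2 — sample covariance S[i,j] = (1/(n-1)) · Σ_k (x_{k,i} - mean_i) · (x_{k,j} - mean_j), with n-1 = 3.
  S[U,U] = ((-2)·(-2) + (2)·(2) + (1)·(1) + (-1)·(-1)) / 3 = 10/3 = 3.3333
  S[U,V] = ((-2)·(-1.25) + (2)·(1.75) + (1)·(-0.25) + (-1)·(-0.25)) / 3 = 6/3 = 2
  S[V,V] = ((-1.25)·(-1.25) + (1.75)·(1.75) + (-0.25)·(-0.25) + (-0.25)·(-0.25)) / 3 = 4.75/3 = 1.5833

S is symmetric (S[j,i] = S[i,j]). Assembling:

S = [[3.3333, 2],
 [2, 1.5833]]


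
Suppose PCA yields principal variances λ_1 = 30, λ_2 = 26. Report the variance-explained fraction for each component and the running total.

Step 1 — total variance = trace(Sigma) = Σ λ_i = 30 + 26 = 56.

Step 2 — fraction explained by component i = λ_i / Σ λ:
  PC1: 30/56 = 0.5357
  PC2: 26/56 = 0.4643

Step 3 — cumulative fraction after k components = (λ_1 + ... + λ_k) / Σ λ:
  k = 1: 30/56 = 0.5357
  k = 2: (30 + 26)/56 = 56/56 = 1

Summary (fraction, with percent):

explained: PC1 0.5357 (53.57%), PC2 0.4643 (46.43%);  cumulative: 0.5357, 1


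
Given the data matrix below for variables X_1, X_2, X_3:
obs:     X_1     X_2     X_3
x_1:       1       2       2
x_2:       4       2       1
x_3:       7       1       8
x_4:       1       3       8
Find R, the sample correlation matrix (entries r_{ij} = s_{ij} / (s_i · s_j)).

Step 1 — column means:
  mean(X_1) = (1 + 4 + 7 + 1) / 4 = 13/4 = 3.25
  mean(X_2) = (2 + 2 + 1 + 3) / 4 = 8/4 = 2
  mean(X_3) = (2 + 1 + 8 + 8) / 4 = 19/4 = 4.75

Step 2 — sample variances and covariances s[i,j] = (1/(n-1)) · Σ_k (x_{k,i} - mean_i) · (x_{k,j} - mean_j), with n-1 = 3:
  s[X_1,X_1] = ((-2.25)·(-2.25) + (0.75)·(0.75) + (3.75)·(3.75) + (-2.25)·(-2.25)) / 3 = 24.75/3 = 8.25
  s[X_1,X_2] = ((-2.25)·(0) + (0.75)·(0) + (3.75)·(-1) + (-2.25)·(1)) / 3 = -6/3 = -2
  s[X_1,X_3] = ((-2.25)·(-2.75) + (0.75)·(-3.75) + (3.75)·(3.25) + (-2.25)·(3.25)) / 3 = 8.25/3 = 2.75
  s[X_2,X_2] = ((0)·(0) + (0)·(0) + (-1)·(-1) + (1)·(1)) / 3 = 2/3 = 0.6667
  s[X_2,X_3] = ((0)·(-2.75) + (0)·(-3.75) + (-1)·(3.25) + (1)·(3.25)) / 3 = 0/3 = 0
  s[X_3,X_3] = ((-2.75)·(-2.75) + (-3.75)·(-3.75) + (3.25)·(3.25) + (3.25)·(3.25)) / 3 = 42.75/3 = 14.25
  Sample standard deviations s_i = √(s[i,i]):
  s(X_1) = √(8.25) = 2.8723
  s(X_2) = √(0.6667) = 0.8165
  s(X_3) = √(14.25) = 3.7749

Step 3 — r_{ij} = s_{ij} / (s_i · s_j):
  r[X_1,X_1] = 1 (diagonal).
  r[X_1,X_2] = -2 / (2.8723 · 0.8165) = -2 / 2.3452 = -0.8528
  r[X_1,X_3] = 2.75 / (2.8723 · 3.7749) = 2.75 / 10.8426 = 0.2536
  r[X_2,X_2] = 1 (diagonal).
  r[X_2,X_3] = 0 / (0.8165 · 3.7749) = 0 / 3.0822 = 0
  r[X_3,X_3] = 1 (diagonal).

R is symmetric with unit diagonal. Assembling:

R = [[1, -0.8528, 0.2536],
 [-0.8528, 1, 0],
 [0.2536, 0, 1]]


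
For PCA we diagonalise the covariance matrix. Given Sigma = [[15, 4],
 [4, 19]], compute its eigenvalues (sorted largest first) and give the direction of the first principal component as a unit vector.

Step 1 — characteristic polynomial of 2×2 Sigma:
  det(Sigma - λI) = λ² - trace · λ + det = 0.
  trace = 15 + 19 = 34, det = 15·19 - (4)² = 269.
Step 2 — discriminant:
  Δ = trace² - 4·det = 1156 - 1076 = 80.
Step 3 — eigenvalues:
  λ = (trace ± √Δ)/2 = (34 ± 8.9443)/2,
  λ_1 = 21.4721,  λ_2 = 12.5279.

Step 4 — unit eigenvector for λ_1: solve (Sigma - λ_1 I)v = 0. First row:
  (15 - 21.4721)·v_x + (4)·v_y = 0, i.e. (-6.4721)·v_x + (4)·v_y = 0,
  so v ∝ (b, λ_1 - a) = (4, 6.4721) = u.
  ||u|| = √((4)² + (6.4721)²) = √(57.8885) ≈ 7.6085,
  v_1 = u/||u|| ≈ (0.5257, 0.8507) (||v_1|| = 1).

λ_1 = 21.4721,  λ_2 = 12.5279;  v_1 ≈ (0.5257, 0.8507)


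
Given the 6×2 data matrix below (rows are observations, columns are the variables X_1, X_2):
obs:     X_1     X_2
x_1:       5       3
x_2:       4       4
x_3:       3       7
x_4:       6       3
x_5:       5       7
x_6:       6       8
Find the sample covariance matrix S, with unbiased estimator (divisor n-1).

Step 1 — column means:
  mean(X_1) = (5 + 4 + 3 + 6 + 5 + 6) / 6 = 29/6 = 4.8333
  mean(X_2) = (3 + 4 + 7 + 3 + 7 + 8) / 6 = 32/6 = 5.3333

Step 2 — sample covariance S[i,j] = (1/(n-1)) · Σ_k (x_{k,i} - mean_i) · (x_{k,j} - mean_j), with n-1 = 5.
  S[X_1,X_1] = ((0.1667)·(0.1667) + (-0.8333)·(-0.8333) + (-1.8333)·(-1.8333) + (1.1667)·(1.1667) + (0.1667)·(0.1667) + (1.1667)·(1.1667)) / 5 = 6.8333/5 = 1.3667
  S[X_1,X_2] = ((0.1667)·(-2.3333) + (-0.8333)·(-1.3333) + (-1.8333)·(1.6667) + (1.1667)·(-2.3333) + (0.1667)·(1.6667) + (1.1667)·(2.6667)) / 5 = -1.6667/5 = -0.3333
  S[X_2,X_2] = ((-2.3333)·(-2.3333) + (-1.3333)·(-1.3333) + (1.6667)·(1.6667) + (-2.3333)·(-2.3333) + (1.6667)·(1.6667) + (2.6667)·(2.6667)) / 5 = 25.3333/5 = 5.0667

S is symmetric (S[j,i] = S[i,j]). Assembling:

S = [[1.3667, -0.3333],
 [-0.3333, 5.0667]]


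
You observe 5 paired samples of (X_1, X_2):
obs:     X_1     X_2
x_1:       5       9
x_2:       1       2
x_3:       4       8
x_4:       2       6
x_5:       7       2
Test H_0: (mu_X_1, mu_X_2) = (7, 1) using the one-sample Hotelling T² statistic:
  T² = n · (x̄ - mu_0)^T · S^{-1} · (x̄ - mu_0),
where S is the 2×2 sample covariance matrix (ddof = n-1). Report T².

Step 1 — sample mean vector:
  mean(X_1) = (5 + 1 + 4 + 2 + 7) / 5 = 19/5 = 3.8
  mean(X_2) = (9 + 2 + 8 + 6 + 2) / 5 = 27/5 = 5.4
  x̄ = (3.8, 5.4),  deviation x̄ - mu_0 = (3.8, 5.4) - (7, 1) = (-3.2, 4.4).

Step 2 — sample covariance matrix, S[i,j] = (1/(n-1)) · Σ_k (x_{k,i} - mean_i) · (x_{k,j} - mean_j), divisor n-1 = 4:
  S[X_1,X_1] = ((1.2)·(1.2) + (-2.8)·(-2.8) + (0.2)·(0.2) + (-1.8)·(-1.8) + (3.2)·(3.2)) / 4 = 22.8/4 = 5.7
  S[X_1,X_2] = ((1.2)·(3.6) + (-2.8)·(-3.4) + (0.2)·(2.6) + (-1.8)·(0.6) + (3.2)·(-3.4)) / 4 = 2.4/4 = 0.6
  S[X_2,X_2] = ((3.6)·(3.6) + (-3.4)·(-3.4) + (2.6)·(2.6) + (0.6)·(0.6) + (-3.4)·(-3.4)) / 4 = 43.2/4 = 10.8
  S = [[5.7, 0.6],
 [0.6, 10.8]].

Step 3 — invert S. det(S) = 5.7·10.8 - (0.6)² = 61.2.
  S^{-1} = (1/det) · [[d, -b], [-b, a]] = [[0.1765, -0.0098],
 [-0.0098, 0.0931]].

Step 4 — quadratic form (x̄ - mu_0)^T · S^{-1} · (x̄ - mu_0):
  S^{-1} · (x̄ - mu_0) = (-0.6078, 0.4412),
  (x̄ - mu_0)^T · [...] = (-3.2)·(-0.6078) + (4.4)·(0.4412) = 3.8863.

Step 5 — scale by n: T² = 5 · 3.8863 = 19.4314.

T² ≈ 19.4314


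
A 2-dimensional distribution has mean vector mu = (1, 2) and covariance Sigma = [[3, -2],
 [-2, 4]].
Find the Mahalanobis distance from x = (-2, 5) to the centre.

Step 1 — centre the observation: (x - mu) = (-3, 3).

Step 2 — invert Sigma. det(Sigma) = 3·4 - (-2)² = 8.
  Sigma^{-1} = (1/det) · [[d, -b], [-b, a]] = [[0.5, 0.25],
 [0.25, 0.375]].

Step 3 — form the quadratic (x - mu)^T · Sigma^{-1} · (x - mu):
  Sigma^{-1} · (x - mu) = (-0.75, 0.375).
  (x - mu)^T · [Sigma^{-1} · (x - mu)] = (-3)·(-0.75) + (3)·(0.375) = 3.375.

Step 4 — take square root: d = √(3.375) ≈ 1.8371.

d(x, mu) = √(3.375) ≈ 1.8371


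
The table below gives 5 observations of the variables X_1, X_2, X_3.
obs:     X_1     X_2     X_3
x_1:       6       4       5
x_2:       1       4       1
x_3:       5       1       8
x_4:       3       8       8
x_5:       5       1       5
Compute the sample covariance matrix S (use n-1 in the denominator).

Step 1 — column means:
  mean(X_1) = (6 + 1 + 5 + 3 + 5) / 5 = 20/5 = 4
  mean(X_2) = (4 + 4 + 1 + 8 + 1) / 5 = 18/5 = 3.6
  mean(X_3) = (5 + 1 + 8 + 8 + 5) / 5 = 27/5 = 5.4

Step 2 — sample covariance S[i,j] = (1/(n-1)) · Σ_k (x_{k,i} - mean_i) · (x_{k,j} - mean_j), with n-1 = 4.
  S[X_1,X_1] = ((2)·(2) + (-3)·(-3) + (1)·(1) + (-1)·(-1) + (1)·(1)) / 4 = 16/4 = 4
  S[X_1,X_2] = ((2)·(0.4) + (-3)·(0.4) + (1)·(-2.6) + (-1)·(4.4) + (1)·(-2.6)) / 4 = -10/4 = -2.5
  S[X_1,X_3] = ((2)·(-0.4) + (-3)·(-4.4) + (1)·(2.6) + (-1)·(2.6) + (1)·(-0.4)) / 4 = 12/4 = 3
  S[X_2,X_2] = ((0.4)·(0.4) + (0.4)·(0.4) + (-2.6)·(-2.6) + (4.4)·(4.4) + (-2.6)·(-2.6)) / 4 = 33.2/4 = 8.3
  S[X_2,X_3] = ((0.4)·(-0.4) + (0.4)·(-4.4) + (-2.6)·(2.6) + (4.4)·(2.6) + (-2.6)·(-0.4)) / 4 = 3.8/4 = 0.95
  S[X_3,X_3] = ((-0.4)·(-0.4) + (-4.4)·(-4.4) + (2.6)·(2.6) + (2.6)·(2.6) + (-0.4)·(-0.4)) / 4 = 33.2/4 = 8.3

S is symmetric (S[j,i] = S[i,j]). Assembling:

S = [[4, -2.5, 3],
 [-2.5, 8.3, 0.95],
 [3, 0.95, 8.3]]


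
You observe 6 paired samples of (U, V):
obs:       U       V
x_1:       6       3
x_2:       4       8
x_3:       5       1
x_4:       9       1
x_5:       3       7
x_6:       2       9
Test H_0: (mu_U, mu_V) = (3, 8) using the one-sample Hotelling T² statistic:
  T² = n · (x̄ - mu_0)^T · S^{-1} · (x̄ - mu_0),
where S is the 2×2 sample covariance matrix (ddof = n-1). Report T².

Step 1 — sample mean vector:
  mean(U) = (6 + 4 + 5 + 9 + 3 + 2) / 6 = 29/6 = 4.8333
  mean(V) = (3 + 8 + 1 + 1 + 7 + 9) / 6 = 29/6 = 4.8333
  x̄ = (4.8333, 4.8333),  deviation x̄ - mu_0 = (4.8333, 4.8333) - (3, 8) = (1.8333, -3.1667).

Step 2 — sample covariance matrix, S[i,j] = (1/(n-1)) · Σ_k (x_{k,i} - mean_i) · (x_{k,j} - mean_j), divisor n-1 = 5:
  S[U,U] = ((1.1667)·(1.1667) + (-0.8333)·(-0.8333) + (0.1667)·(0.1667) + (4.1667)·(4.1667) + (-1.8333)·(-1.8333) + (-2.8333)·(-2.8333)) / 5 = 30.8333/5 = 6.1667
  S[U,V] = ((1.1667)·(-1.8333) + (-0.8333)·(3.1667) + (0.1667)·(-3.8333) + (4.1667)·(-3.8333) + (-1.8333)·(2.1667) + (-2.8333)·(4.1667)) / 5 = -37.1667/5 = -7.4333
  S[V,V] = ((-1.8333)·(-1.8333) + (3.1667)·(3.1667) + (-3.8333)·(-3.8333) + (-3.8333)·(-3.8333) + (2.1667)·(2.1667) + (4.1667)·(4.1667)) / 5 = 64.8333/5 = 12.9667
  S = [[6.1667, -7.4333],
 [-7.4333, 12.9667]].

Step 3 — invert S. det(S) = 6.1667·12.9667 - (-7.4333)² = 24.7067.
  S^{-1} = (1/det) · [[d, -b], [-b, a]] = [[0.5248, 0.3009],
 [0.3009, 0.2496]].

Step 4 — quadratic form (x̄ - mu_0)^T · S^{-1} · (x̄ - mu_0):
  S^{-1} · (x̄ - mu_0) = (0.0094, -0.2388),
  (x̄ - mu_0)^T · [...] = (1.8333)·(0.0094) + (-3.1667)·(-0.2388) = 0.7735.

Step 5 — scale by n: T² = 6 · 0.7735 = 4.6411.

T² ≈ 4.6411


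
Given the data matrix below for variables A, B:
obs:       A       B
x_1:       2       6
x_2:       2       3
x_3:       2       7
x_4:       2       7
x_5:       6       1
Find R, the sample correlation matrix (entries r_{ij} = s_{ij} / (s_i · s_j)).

Step 1 — column means:
  mean(A) = (2 + 2 + 2 + 2 + 6) / 5 = 14/5 = 2.8
  mean(B) = (6 + 3 + 7 + 7 + 1) / 5 = 24/5 = 4.8

Step 2 — sample variances and covariances s[i,j] = (1/(n-1)) · Σ_k (x_{k,i} - mean_i) · (x_{k,j} - mean_j), with n-1 = 4:
  s[A,A] = ((-0.8)·(-0.8) + (-0.8)·(-0.8) + (-0.8)·(-0.8) + (-0.8)·(-0.8) + (3.2)·(3.2)) / 4 = 12.8/4 = 3.2
  s[A,B] = ((-0.8)·(1.2) + (-0.8)·(-1.8) + (-0.8)·(2.2) + (-0.8)·(2.2) + (3.2)·(-3.8)) / 4 = -15.2/4 = -3.8
  s[B,B] = ((1.2)·(1.2) + (-1.8)·(-1.8) + (2.2)·(2.2) + (2.2)·(2.2) + (-3.8)·(-3.8)) / 4 = 28.8/4 = 7.2
  Sample standard deviations s_i = √(s[i,i]):
  s(A) = √(3.2) = 1.7889
  s(B) = √(7.2) = 2.6833

Step 3 — r_{ij} = s_{ij} / (s_i · s_j):
  r[A,A] = 1 (diagonal).
  r[A,B] = -3.8 / (1.7889 · 2.6833) = -3.8 / 4.8 = -0.7917
  r[B,B] = 1 (diagonal).

R is symmetric with unit diagonal. Assembling:

R = [[1, -0.7917],
 [-0.7917, 1]]


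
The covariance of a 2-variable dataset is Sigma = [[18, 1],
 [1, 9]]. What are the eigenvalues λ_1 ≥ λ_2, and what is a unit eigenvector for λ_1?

Step 1 — characteristic polynomial of 2×2 Sigma:
  det(Sigma - λI) = λ² - trace · λ + det = 0.
  trace = 18 + 9 = 27, det = 18·9 - (1)² = 161.
Step 2 — discriminant:
  Δ = trace² - 4·det = 729 - 644 = 85.
Step 3 — eigenvalues:
  λ = (trace ± √Δ)/2 = (27 ± 9.2195)/2,
  λ_1 = 18.1098,  λ_2 = 8.8902.

Step 4 — unit eigenvector for λ_1: solve (Sigma - λ_1 I)v = 0. First row:
  (18 - 18.1098)·v_x + (1)·v_y = 0, i.e. (-0.1098)·v_x + (1)·v_y = 0,
  so v ∝ (b, λ_1 - a) = (1, 0.1098) = u.
  ||u|| = √((1)² + (0.1098)²) = √(1.012) ≈ 1.006,
  v_1 = u/||u|| ≈ (0.994, 0.1091) (||v_1|| = 1).

λ_1 = 18.1098,  λ_2 = 8.8902;  v_1 ≈ (0.994, 0.1091)


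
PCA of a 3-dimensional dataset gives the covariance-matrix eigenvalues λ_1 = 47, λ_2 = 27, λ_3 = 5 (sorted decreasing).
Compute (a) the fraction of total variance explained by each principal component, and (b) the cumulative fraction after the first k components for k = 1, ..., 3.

Step 1 — total variance = trace(Sigma) = Σ λ_i = 47 + 27 + 5 = 79.

Step 2 — fraction explained by component i = λ_i / Σ λ:
  PC1: 47/79 = 0.5949
  PC2: 27/79 = 0.3418
  PC3: 5/79 = 0.0633

Step 3 — cumulative fraction after k components = (λ_1 + ... + λ_k) / Σ λ:
  k = 1: 47/79 = 0.5949
  k = 2: (47 + 27)/79 = 74/79 = 0.9367
  k = 3: (47 + 27 + 5)/79 = 79/79 = 1

Summary (fraction, with percent):

explained: PC1 0.5949 (59.49%), PC2 0.3418 (34.18%), PC3 0.0633 (6.33%);  cumulative: 0.5949, 0.9367, 1


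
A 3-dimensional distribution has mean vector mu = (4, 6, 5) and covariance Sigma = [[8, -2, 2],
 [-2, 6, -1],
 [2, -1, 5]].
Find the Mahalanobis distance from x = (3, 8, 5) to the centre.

Step 1 — centre the observation: (x - mu) = (-1, 2, 0).

Step 2 — invert Sigma (cofactor / det for 3×3, or solve directly):
  Sigma^{-1} = [[0.148, 0.0408, -0.051],
 [0.0408, 0.1837, 0.0204],
 [-0.051, 0.0204, 0.2245]].

Step 3 — form the quadratic (x - mu)^T · Sigma^{-1} · (x - mu):
  Sigma^{-1} · (x - mu) = (-0.0663, 0.3265, 0.0918).
  (x - mu)^T · [Sigma^{-1} · (x - mu)] = (-1)·(-0.0663) + (2)·(0.3265) + (0)·(0.0918) = 0.7194.

Step 4 — take square root: d = √(0.7194) ≈ 0.8482.

d(x, mu) = √(0.7194) ≈ 0.8482


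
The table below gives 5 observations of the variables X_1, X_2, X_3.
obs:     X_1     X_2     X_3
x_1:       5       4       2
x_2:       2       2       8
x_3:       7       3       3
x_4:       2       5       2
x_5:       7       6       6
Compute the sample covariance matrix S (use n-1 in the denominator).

Step 1 — column means:
  mean(X_1) = (5 + 2 + 7 + 2 + 7) / 5 = 23/5 = 4.6
  mean(X_2) = (4 + 2 + 3 + 5 + 6) / 5 = 20/5 = 4
  mean(X_3) = (2 + 8 + 3 + 2 + 6) / 5 = 21/5 = 4.2

Step 2 — sample covariance S[i,j] = (1/(n-1)) · Σ_k (x_{k,i} - mean_i) · (x_{k,j} - mean_j), with n-1 = 4.
  S[X_1,X_1] = ((0.4)·(0.4) + (-2.6)·(-2.6) + (2.4)·(2.4) + (-2.6)·(-2.6) + (2.4)·(2.4)) / 4 = 25.2/4 = 6.3
  S[X_1,X_2] = ((0.4)·(0) + (-2.6)·(-2) + (2.4)·(-1) + (-2.6)·(1) + (2.4)·(2)) / 4 = 5/4 = 1.25
  S[X_1,X_3] = ((0.4)·(-2.2) + (-2.6)·(3.8) + (2.4)·(-1.2) + (-2.6)·(-2.2) + (2.4)·(1.8)) / 4 = -3.6/4 = -0.9
  S[X_2,X_2] = ((0)·(0) + (-2)·(-2) + (-1)·(-1) + (1)·(1) + (2)·(2)) / 4 = 10/4 = 2.5
  S[X_2,X_3] = ((0)·(-2.2) + (-2)·(3.8) + (-1)·(-1.2) + (1)·(-2.2) + (2)·(1.8)) / 4 = -5/4 = -1.25
  S[X_3,X_3] = ((-2.2)·(-2.2) + (3.8)·(3.8) + (-1.2)·(-1.2) + (-2.2)·(-2.2) + (1.8)·(1.8)) / 4 = 28.8/4 = 7.2

S is symmetric (S[j,i] = S[i,j]). Assembling:

S = [[6.3, 1.25, -0.9],
 [1.25, 2.5, -1.25],
 [-0.9, -1.25, 7.2]]


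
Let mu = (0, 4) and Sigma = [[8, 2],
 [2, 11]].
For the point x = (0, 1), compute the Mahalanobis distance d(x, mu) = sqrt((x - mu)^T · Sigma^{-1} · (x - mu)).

Step 1 — centre the observation: (x - mu) = (0, -3).

Step 2 — invert Sigma. det(Sigma) = 8·11 - (2)² = 84.
  Sigma^{-1} = (1/det) · [[d, -b], [-b, a]] = [[0.131, -0.0238],
 [-0.0238, 0.0952]].

Step 3 — form the quadratic (x - mu)^T · Sigma^{-1} · (x - mu):
  Sigma^{-1} · (x - mu) = (0.0714, -0.2857).
  (x - mu)^T · [Sigma^{-1} · (x - mu)] = (0)·(0.0714) + (-3)·(-0.2857) = 0.8571.

Step 4 — take square root: d = √(0.8571) ≈ 0.9258.

d(x, mu) = √(0.8571) ≈ 0.9258


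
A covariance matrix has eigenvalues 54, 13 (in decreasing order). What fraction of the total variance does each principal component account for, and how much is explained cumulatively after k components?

Step 1 — total variance = trace(Sigma) = Σ λ_i = 54 + 13 = 67.

Step 2 — fraction explained by component i = λ_i / Σ λ:
  PC1: 54/67 = 0.806
  PC2: 13/67 = 0.194

Step 3 — cumulative fraction after k components = (λ_1 + ... + λ_k) / Σ λ:
  k = 1: 54/67 = 0.806
  k = 2: (54 + 13)/67 = 67/67 = 1

Summary (fraction, with percent):

explained: PC1 0.806 (80.6%), PC2 0.194 (19.4%);  cumulative: 0.806, 1


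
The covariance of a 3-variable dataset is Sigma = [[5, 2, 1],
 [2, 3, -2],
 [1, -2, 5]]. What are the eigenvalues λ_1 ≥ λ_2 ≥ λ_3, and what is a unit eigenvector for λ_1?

Step 1 — characteristic polynomial p(λ) = det(λI - Sigma) = λ³ - tr·λ² + c_1·λ - det, where tr = trace, c_1 = sum of the principal 2×2 minors, det = det(Sigma):
  tr = 5 + 3 + 5 = 13,
  c_1 = (5·3 - (2)²) + (5·5 - (1)²) + (3·5 - (-2)²) = 11 + 24 + 11 = 46,
  det = 5·(3·5 - (-2)²) - (2)·((2)·5 - (-2)·(1)) + (1)·((2)·(-2) - 3·(1)) = 5·(11) - (2)·(12) + (1)·(-7) = 24.
  So p(λ) = λ³ - 13λ² + 46λ - 24.
Step 2 — look for an integer root (rational root theorem: any rational root is an integer divisor of 24). Testing λ = 6:
  p(6) = 216 - 468 + 276 - 24 = 0  ✓
  Dividing out (λ - 6): p(λ) = (λ - 6)(λ² - 7λ + 4).
Step 3 — remaining eigenvalues from the quadratic λ² - 7λ + 4 = 0:
  Δ = 7² - 4·4 = 49 - 16 = 33,  λ = (7 ± √33)/2 = (7 ± 5.7446)/2 ≈ 6.3723 or 0.6277.
  Sorted: λ_1 = 6.3723,  λ_2 = 6,  λ_3 = 0.6277  (check: sum = 13 = tr ✓).

Step 4 — unit eigenvector for λ_1 ≈ 6.3723: v spans the null space of (Sigma - λ_1 I), whose rows are
  r_1 = (-1.3723, 2, 1),  r_2 = (2, -3.3723, -2),  r_3 = (1, -2, -1.3723).
  v is orthogonal to every row, so take v ∝ r_1 × r_2 = ((2)·(-2) - (1)·(-3.3723), (1)·(2) - (-1.3723)·(-2), (-1.3723)·(-3.3723) - (2)·(2)) ≈ (-0.6277, -0.7446, 0.6277).
  Rescale (multiply by -1 so the first nonzero entry is positive): u = (0.6277, 0.7446, -0.6277).
  ||u|| = √((0.6277)² + (0.7446)² + (-0.6277)²) = √(1.3424) ≈ 1.1586,  v_1 = u/||u|| ≈ (0.5418, 0.6426, -0.5418) (||v_1|| = 1).

λ_1 = 6.3723,  λ_2 = 6,  λ_3 = 0.6277;  v_1 ≈ (0.5418, 0.6426, -0.5418)


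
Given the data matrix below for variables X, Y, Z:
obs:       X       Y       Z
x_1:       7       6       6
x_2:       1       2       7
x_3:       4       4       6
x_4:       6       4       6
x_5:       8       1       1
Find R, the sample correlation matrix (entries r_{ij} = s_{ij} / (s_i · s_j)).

Step 1 — column means:
  mean(X) = (7 + 1 + 4 + 6 + 8) / 5 = 26/5 = 5.2
  mean(Y) = (6 + 2 + 4 + 4 + 1) / 5 = 17/5 = 3.4
  mean(Z) = (6 + 7 + 6 + 6 + 1) / 5 = 26/5 = 5.2

Step 2 — sample variances and covariances s[i,j] = (1/(n-1)) · Σ_k (x_{k,i} - mean_i) · (x_{k,j} - mean_j), with n-1 = 4:
  s[X,X] = ((1.8)·(1.8) + (-4.2)·(-4.2) + (-1.2)·(-1.2) + (0.8)·(0.8) + (2.8)·(2.8)) / 4 = 30.8/4 = 7.7
  s[X,Y] = ((1.8)·(2.6) + (-4.2)·(-1.4) + (-1.2)·(0.6) + (0.8)·(0.6) + (2.8)·(-2.4)) / 4 = 3.6/4 = 0.9
  s[X,Z] = ((1.8)·(0.8) + (-4.2)·(1.8) + (-1.2)·(0.8) + (0.8)·(0.8) + (2.8)·(-4.2)) / 4 = -18.2/4 = -4.55
  s[Y,Y] = ((2.6)·(2.6) + (-1.4)·(-1.4) + (0.6)·(0.6) + (0.6)·(0.6) + (-2.4)·(-2.4)) / 4 = 15.2/4 = 3.8
  s[Y,Z] = ((2.6)·(0.8) + (-1.4)·(1.8) + (0.6)·(0.8) + (0.6)·(0.8) + (-2.4)·(-4.2)) / 4 = 10.6/4 = 2.65
  s[Z,Z] = ((0.8)·(0.8) + (1.8)·(1.8) + (0.8)·(0.8) + (0.8)·(0.8) + (-4.2)·(-4.2)) / 4 = 22.8/4 = 5.7
  Sample standard deviations s_i = √(s[i,i]):
  s(X) = √(7.7) = 2.7749
  s(Y) = √(3.8) = 1.9494
  s(Z) = √(5.7) = 2.3875

Step 3 — r_{ij} = s_{ij} / (s_i · s_j):
  r[X,X] = 1 (diagonal).
  r[X,Y] = 0.9 / (2.7749 · 1.9494) = 0.9 / 5.4093 = 0.1664
  r[X,Z] = -4.55 / (2.7749 · 2.3875) = -4.55 / 6.625 = -0.6868
  r[Y,Y] = 1 (diagonal).
  r[Y,Z] = 2.65 / (1.9494 · 2.3875) = 2.65 / 4.654 = 0.5694
  r[Z,Z] = 1 (diagonal).

R is symmetric with unit diagonal. Assembling:

R = [[1, 0.1664, -0.6868],
 [0.1664, 1, 0.5694],
 [-0.6868, 0.5694, 1]]


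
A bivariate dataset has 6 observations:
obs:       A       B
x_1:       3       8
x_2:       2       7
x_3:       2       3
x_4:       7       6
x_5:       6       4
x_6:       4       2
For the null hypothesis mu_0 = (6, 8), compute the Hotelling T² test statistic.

Step 1 — sample mean vector:
  mean(A) = (3 + 2 + 2 + 7 + 6 + 4) / 6 = 24/6 = 4
  mean(B) = (8 + 7 + 3 + 6 + 4 + 2) / 6 = 30/6 = 5
  x̄ = (4, 5),  deviation x̄ - mu_0 = (4, 5) - (6, 8) = (-2, -3).

Step 2 — sample covariance matrix, S[i,j] = (1/(n-1)) · Σ_k (x_{k,i} - mean_i) · (x_{k,j} - mean_j), divisor n-1 = 5:
  S[A,A] = ((-1)·(-1) + (-2)·(-2) + (-2)·(-2) + (3)·(3) + (2)·(2) + (0)·(0)) / 5 = 22/5 = 4.4
  S[A,B] = ((-1)·(3) + (-2)·(2) + (-2)·(-2) + (3)·(1) + (2)·(-1) + (0)·(-3)) / 5 = -2/5 = -0.4
  S[B,B] = ((3)·(3) + (2)·(2) + (-2)·(-2) + (1)·(1) + (-1)·(-1) + (-3)·(-3)) / 5 = 28/5 = 5.6
  S = [[4.4, -0.4],
 [-0.4, 5.6]].

Step 3 — invert S. det(S) = 4.4·5.6 - (-0.4)² = 24.48.
  S^{-1} = (1/det) · [[d, -b], [-b, a]] = [[0.2288, 0.0163],
 [0.0163, 0.1797]].

Step 4 — quadratic form (x̄ - mu_0)^T · S^{-1} · (x̄ - mu_0):
  S^{-1} · (x̄ - mu_0) = (-0.5065, -0.5719),
  (x̄ - mu_0)^T · [...] = (-2)·(-0.5065) + (-3)·(-0.5719) = 2.7288.

Step 5 — scale by n: T² = 6 · 2.7288 = 16.3725.

T² ≈ 16.3725


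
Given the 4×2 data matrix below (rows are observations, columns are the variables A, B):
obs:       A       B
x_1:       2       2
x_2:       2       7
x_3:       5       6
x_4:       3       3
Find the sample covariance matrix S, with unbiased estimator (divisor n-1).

Step 1 — column means:
  mean(A) = (2 + 2 + 5 + 3) / 4 = 12/4 = 3
  mean(B) = (2 + 7 + 6 + 3) / 4 = 18/4 = 4.5

Step 2 — sample covariance S[i,j] = (1/(n-1)) · Σ_k (x_{k,i} - mean_i) · (x_{k,j} - mean_j), with n-1 = 3.
  S[A,A] = ((-1)·(-1) + (-1)·(-1) + (2)·(2) + (0)·(0)) / 3 = 6/3 = 2
  S[A,B] = ((-1)·(-2.5) + (-1)·(2.5) + (2)·(1.5) + (0)·(-1.5)) / 3 = 3/3 = 1
  S[B,B] = ((-2.5)·(-2.5) + (2.5)·(2.5) + (1.5)·(1.5) + (-1.5)·(-1.5)) / 3 = 17/3 = 5.6667

S is symmetric (S[j,i] = S[i,j]). Assembling:

S = [[2, 1],
 [1, 5.6667]]


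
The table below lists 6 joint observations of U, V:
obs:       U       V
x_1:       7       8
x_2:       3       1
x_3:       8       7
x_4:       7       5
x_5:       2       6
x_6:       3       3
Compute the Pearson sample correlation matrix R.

Step 1 — column means:
  mean(U) = (7 + 3 + 8 + 7 + 2 + 3) / 6 = 30/6 = 5
  mean(V) = (8 + 1 + 7 + 5 + 6 + 3) / 6 = 30/6 = 5

Step 2 — sample variances and covariances s[i,j] = (1/(n-1)) · Σ_k (x_{k,i} - mean_i) · (x_{k,j} - mean_j), with n-1 = 5:
  s[U,U] = ((2)·(2) + (-2)·(-2) + (3)·(3) + (2)·(2) + (-3)·(-3) + (-2)·(-2)) / 5 = 34/5 = 6.8
  s[U,V] = ((2)·(3) + (-2)·(-4) + (3)·(2) + (2)·(0) + (-3)·(1) + (-2)·(-2)) / 5 = 21/5 = 4.2
  s[V,V] = ((3)·(3) + (-4)·(-4) + (2)·(2) + (0)·(0) + (1)·(1) + (-2)·(-2)) / 5 = 34/5 = 6.8
  Sample standard deviations s_i = √(s[i,i]):
  s(U) = √(6.8) = 2.6077
  s(V) = √(6.8) = 2.6077

Step 3 — r_{ij} = s_{ij} / (s_i · s_j):
  r[U,U] = 1 (diagonal).
  r[U,V] = 4.2 / (2.6077 · 2.6077) = 4.2 / 6.8 = 0.6176
  r[V,V] = 1 (diagonal).

R is symmetric with unit diagonal. Assembling:

R = [[1, 0.6176],
 [0.6176, 1]]


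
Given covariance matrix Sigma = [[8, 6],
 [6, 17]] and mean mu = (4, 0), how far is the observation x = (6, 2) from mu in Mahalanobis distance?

Step 1 — centre the observation: (x - mu) = (2, 2).

Step 2 — invert Sigma. det(Sigma) = 8·17 - (6)² = 100.
  Sigma^{-1} = (1/det) · [[d, -b], [-b, a]] = [[0.17, -0.06],
 [-0.06, 0.08]].

Step 3 — form the quadratic (x - mu)^T · Sigma^{-1} · (x - mu):
  Sigma^{-1} · (x - mu) = (0.22, 0.04).
  (x - mu)^T · [Sigma^{-1} · (x - mu)] = (2)·(0.22) + (2)·(0.04) = 0.52.

Step 4 — take square root: d = √(0.52) ≈ 0.7211.

d(x, mu) = √(0.52) ≈ 0.7211


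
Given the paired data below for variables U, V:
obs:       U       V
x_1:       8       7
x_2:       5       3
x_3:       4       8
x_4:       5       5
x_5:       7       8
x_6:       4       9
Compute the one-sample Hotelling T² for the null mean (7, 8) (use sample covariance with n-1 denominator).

Step 1 — sample mean vector:
  mean(U) = (8 + 5 + 4 + 5 + 7 + 4) / 6 = 33/6 = 5.5
  mean(V) = (7 + 3 + 8 + 5 + 8 + 9) / 6 = 40/6 = 6.6667
  x̄ = (5.5, 6.6667),  deviation x̄ - mu_0 = (5.5, 6.6667) - (7, 8) = (-1.5, -1.3333).

Step 2 — sample covariance matrix, S[i,j] = (1/(n-1)) · Σ_k (x_{k,i} - mean_i) · (x_{k,j} - mean_j), divisor n-1 = 5:
  S[U,U] = ((2.5)·(2.5) + (-0.5)·(-0.5) + (-1.5)·(-1.5) + (-0.5)·(-0.5) + (1.5)·(1.5) + (-1.5)·(-1.5)) / 5 = 13.5/5 = 2.7
  S[U,V] = ((2.5)·(0.3333) + (-0.5)·(-3.6667) + (-1.5)·(1.3333) + (-0.5)·(-1.6667) + (1.5)·(1.3333) + (-1.5)·(2.3333)) / 5 = 0/5 = 0
  S[V,V] = ((0.3333)·(0.3333) + (-3.6667)·(-3.6667) + (1.3333)·(1.3333) + (-1.6667)·(-1.6667) + (1.3333)·(1.3333) + (2.3333)·(2.3333)) / 5 = 25.3333/5 = 5.0667
  S = [[2.7, 0],
 [0, 5.0667]].

Step 3 — invert S. det(S) = 2.7·5.0667 - (0)² = 13.68.
  S^{-1} = (1/det) · [[d, -b], [-b, a]] = [[0.3704, 0],
 [0, 0.1974]].

Step 4 — quadratic form (x̄ - mu_0)^T · S^{-1} · (x̄ - mu_0):
  S^{-1} · (x̄ - mu_0) = (-0.5556, -0.2632),
  (x̄ - mu_0)^T · [...] = (-1.5)·(-0.5556) + (-1.3333)·(-0.2632) = 1.1842.

Step 5 — scale by n: T² = 6 · 1.1842 = 7.1053.

T² ≈ 7.1053


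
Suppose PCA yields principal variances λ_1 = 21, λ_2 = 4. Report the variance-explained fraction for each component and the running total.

Step 1 — total variance = trace(Sigma) = Σ λ_i = 21 + 4 = 25.

Step 2 — fraction explained by component i = λ_i / Σ λ:
  PC1: 21/25 = 0.84
  PC2: 4/25 = 0.16

Step 3 — cumulative fraction after k components = (λ_1 + ... + λ_k) / Σ λ:
  k = 1: 21/25 = 0.84
  k = 2: (21 + 4)/25 = 25/25 = 1

Summary (fraction, with percent):

explained: PC1 0.84 (84%), PC2 0.16 (16%);  cumulative: 0.84, 1


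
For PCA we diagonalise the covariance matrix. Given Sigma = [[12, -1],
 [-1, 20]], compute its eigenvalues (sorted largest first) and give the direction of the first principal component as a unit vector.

Step 1 — characteristic polynomial of 2×2 Sigma:
  det(Sigma - λI) = λ² - trace · λ + det = 0.
  trace = 12 + 20 = 32, det = 12·20 - (-1)² = 239.
Step 2 — discriminant:
  Δ = trace² - 4·det = 1024 - 956 = 68.
Step 3 — eigenvalues:
  λ = (trace ± √Δ)/2 = (32 ± 8.2462)/2,
  λ_1 = 20.1231,  λ_2 = 11.8769.

Step 4 — unit eigenvector for λ_1: solve (Sigma - λ_1 I)v = 0. First row:
  (12 - 20.1231)·v_x + (-1)·v_y = 0, i.e. (-8.1231)·v_x + (-1)·v_y = 0,
  so v ∝ (b, λ_1 - a) = (-1, 8.1231); multiply by -1 so the first entry is positive: u = (1, -8.1231).
  ||u|| = √((1)² + (-8.1231)²) = √(66.9848) ≈ 8.1844,
  v_1 = u/||u|| ≈ (0.1222, -0.9925) (||v_1|| = 1).

λ_1 = 20.1231,  λ_2 = 11.8769;  v_1 ≈ (0.1222, -0.9925)


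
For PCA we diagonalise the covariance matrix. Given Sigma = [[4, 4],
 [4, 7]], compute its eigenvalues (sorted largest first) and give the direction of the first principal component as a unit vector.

Step 1 — characteristic polynomial of 2×2 Sigma:
  det(Sigma - λI) = λ² - trace · λ + det = 0.
  trace = 4 + 7 = 11, det = 4·7 - (4)² = 12.
Step 2 — discriminant:
  Δ = trace² - 4·det = 121 - 48 = 73.
Step 3 — eigenvalues:
  λ = (trace ± √Δ)/2 = (11 ± 8.544)/2,
  λ_1 = 9.772,  λ_2 = 1.228.

Step 4 — unit eigenvector for λ_1: solve (Sigma - λ_1 I)v = 0. First row:
  (4 - 9.772)·v_x + (4)·v_y = 0, i.e. (-5.772)·v_x + (4)·v_y = 0,
  so v ∝ (b, λ_1 - a) = (4, 5.772) = u.
  ||u|| = √((4)² + (5.772)²) = √(49.316) ≈ 7.0225,
  v_1 = u/||u|| ≈ (0.5696, 0.8219) (||v_1|| = 1).

λ_1 = 9.772,  λ_2 = 1.228;  v_1 ≈ (0.5696, 0.8219)


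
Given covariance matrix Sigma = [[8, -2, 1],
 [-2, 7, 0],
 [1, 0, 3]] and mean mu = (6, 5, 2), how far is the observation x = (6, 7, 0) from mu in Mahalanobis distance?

Step 1 — centre the observation: (x - mu) = (0, 2, -2).

Step 2 — invert Sigma (cofactor / det for 3×3, or solve directly):
  Sigma^{-1} = [[0.1409, 0.0403, -0.047],
 [0.0403, 0.1544, -0.0134],
 [-0.047, -0.0134, 0.349]].

Step 3 — form the quadratic (x - mu)^T · Sigma^{-1} · (x - mu):
  Sigma^{-1} · (x - mu) = (0.1745, 0.3356, -0.7248).
  (x - mu)^T · [Sigma^{-1} · (x - mu)] = (0)·(0.1745) + (2)·(0.3356) + (-2)·(-0.7248) = 2.1208.

Step 4 — take square root: d = √(2.1208) ≈ 1.4563.

d(x, mu) = √(2.1208) ≈ 1.4563


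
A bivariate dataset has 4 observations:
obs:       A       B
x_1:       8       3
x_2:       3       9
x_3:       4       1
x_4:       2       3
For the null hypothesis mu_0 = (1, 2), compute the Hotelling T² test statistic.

Step 1 — sample mean vector:
  mean(A) = (8 + 3 + 4 + 2) / 4 = 17/4 = 4.25
  mean(B) = (3 + 9 + 1 + 3) / 4 = 16/4 = 4
  x̄ = (4.25, 4),  deviation x̄ - mu_0 = (4.25, 4) - (1, 2) = (3.25, 2).

Step 2 — sample covariance matrix, S[i,j] = (1/(n-1)) · Σ_k (x_{k,i} - mean_i) · (x_{k,j} - mean_j), divisor n-1 = 3:
  S[A,A] = ((3.75)·(3.75) + (-1.25)·(-1.25) + (-0.25)·(-0.25) + (-2.25)·(-2.25)) / 3 = 20.75/3 = 6.9167
  S[A,B] = ((3.75)·(-1) + (-1.25)·(5) + (-0.25)·(-3) + (-2.25)·(-1)) / 3 = -7/3 = -2.3333
  S[B,B] = ((-1)·(-1) + (5)·(5) + (-3)·(-3) + (-1)·(-1)) / 3 = 36/3 = 12
  S = [[6.9167, -2.3333],
 [-2.3333, 12]].

Step 3 — invert S. det(S) = 6.9167·12 - (-2.3333)² = 77.5556.
  S^{-1} = (1/det) · [[d, -b], [-b, a]] = [[0.1547, 0.0301],
 [0.0301, 0.0892]].

Step 4 — quadratic form (x̄ - mu_0)^T · S^{-1} · (x̄ - mu_0):
  S^{-1} · (x̄ - mu_0) = (0.563, 0.2761),
  (x̄ - mu_0)^T · [...] = (3.25)·(0.563) + (2)·(0.2761) = 2.3822.

Step 5 — scale by n: T² = 4 · 2.3822 = 9.5287.

T² ≈ 9.5287


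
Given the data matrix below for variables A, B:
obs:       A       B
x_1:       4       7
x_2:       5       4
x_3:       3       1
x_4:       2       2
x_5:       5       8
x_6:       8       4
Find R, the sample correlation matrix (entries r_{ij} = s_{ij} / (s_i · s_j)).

Step 1 — column means:
  mean(A) = (4 + 5 + 3 + 2 + 5 + 8) / 6 = 27/6 = 4.5
  mean(B) = (7 + 4 + 1 + 2 + 8 + 4) / 6 = 26/6 = 4.3333

Step 2 — sample variances and covariances s[i,j] = (1/(n-1)) · Σ_k (x_{k,i} - mean_i) · (x_{k,j} - mean_j), with n-1 = 5:
  s[A,A] = ((-0.5)·(-0.5) + (0.5)·(0.5) + (-1.5)·(-1.5) + (-2.5)·(-2.5) + (0.5)·(0.5) + (3.5)·(3.5)) / 5 = 21.5/5 = 4.3
  s[A,B] = ((-0.5)·(2.6667) + (0.5)·(-0.3333) + (-1.5)·(-3.3333) + (-2.5)·(-2.3333) + (0.5)·(3.6667) + (3.5)·(-0.3333)) / 5 = 10/5 = 2
  s[B,B] = ((2.6667)·(2.6667) + (-0.3333)·(-0.3333) + (-3.3333)·(-3.3333) + (-2.3333)·(-2.3333) + (3.6667)·(3.6667) + (-0.3333)·(-0.3333)) / 5 = 37.3333/5 = 7.4667
  Sample standard deviations s_i = √(s[i,i]):
  s(A) = √(4.3) = 2.0736
  s(B) = √(7.4667) = 2.7325

Step 3 — r_{ij} = s_{ij} / (s_i · s_j):
  r[A,A] = 1 (diagonal).
  r[A,B] = 2 / (2.0736 · 2.7325) = 2 / 5.6663 = 0.353
  r[B,B] = 1 (diagonal).

R is symmetric with unit diagonal. Assembling:

R = [[1, 0.353],
 [0.353, 1]]


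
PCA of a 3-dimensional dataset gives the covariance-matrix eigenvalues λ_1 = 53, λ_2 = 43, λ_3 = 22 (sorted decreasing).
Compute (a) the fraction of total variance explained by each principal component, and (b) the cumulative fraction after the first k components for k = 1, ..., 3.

Step 1 — total variance = trace(Sigma) = Σ λ_i = 53 + 43 + 22 = 118.

Step 2 — fraction explained by component i = λ_i / Σ λ:
  PC1: 53/118 = 0.4492
  PC2: 43/118 = 0.3644
  PC3: 22/118 = 0.1864

Step 3 — cumulative fraction after k components = (λ_1 + ... + λ_k) / Σ λ:
  k = 1: 53/118 = 0.4492
  k = 2: (53 + 43)/118 = 96/118 = 0.8136
  k = 3: (53 + 43 + 22)/118 = 118/118 = 1

Summary (fraction, with percent):

explained: PC1 0.4492 (44.92%), PC2 0.3644 (36.44%), PC3 0.1864 (18.64%);  cumulative: 0.4492, 0.8136, 1
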